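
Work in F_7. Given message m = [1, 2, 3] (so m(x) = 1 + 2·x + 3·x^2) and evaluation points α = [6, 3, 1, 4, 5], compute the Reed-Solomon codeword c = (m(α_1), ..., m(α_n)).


c = [2, 6, 6, 1, 2]

Message polynomial: m(x) = 1 + 2·x + 3·x^2 (mod 7).
For each evaluation point α_i, compute m(α_i) mod 7:
  α_1 = 6: Horner steps 3 → 6 → 2, so m(6) = 2.
  α_2 = 3: Horner steps 3 → 4 → 6, so m(3) = 6.
  α_3 = 1: Horner steps 3 → 5 → 6, so m(1) = 6.
  α_4 = 4: Horner steps 3 → 0 → 1, so m(4) = 1.
  α_5 = 5: Horner steps 3 → 3 → 2, so m(5) = 2.
Codeword c = [2, 6, 6, 1, 2] ∈ F_7^5.


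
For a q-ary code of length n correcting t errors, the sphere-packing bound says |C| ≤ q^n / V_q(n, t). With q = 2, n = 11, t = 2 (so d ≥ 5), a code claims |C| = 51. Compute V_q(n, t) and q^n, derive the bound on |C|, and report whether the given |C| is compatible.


V_q(n, t) = 67, q^n = 2048, Hamming bound = 30, |C| = 51 > bound (violated).

Step 1: Compute V_q(n, t) = Σ_{j=0}^2 C(n, j) (q−1)^j.
  j = 0: C(11,0)·(1)^0 = 1·1 = 1.
  j = 1: C(11,1)·(1)^1 = 11·1 = 11.
  j = 2: C(11,2)·(1)^2 = 55·1 = 55.
  V_q(n, t) = 1 + 11 + 55 = 67.
Step 2: q^n = 2^11 = 2048.
Step 3: Hamming bound ⌊q^n / V_q(n,t)⌋ = ⌊2048/67⌋ = 30.
Step 4: Compare |C| = 51 to 30: violated.
The claimed |C| lies above the Hamming bound, so no 2-ary code of length 11 with d ≥ 5 can have 51 codewords.


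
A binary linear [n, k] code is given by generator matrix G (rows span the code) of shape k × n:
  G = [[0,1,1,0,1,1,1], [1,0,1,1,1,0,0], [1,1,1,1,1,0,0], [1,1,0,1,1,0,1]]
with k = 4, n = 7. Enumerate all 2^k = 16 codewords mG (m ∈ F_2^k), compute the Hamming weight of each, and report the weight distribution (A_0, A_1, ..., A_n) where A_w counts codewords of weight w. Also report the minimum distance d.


Weight distribution: A_0 = 1, A_1 = 1, A_2 = 2, A_3 = 2, A_4 = 5, A_5 = 5. Minimum distance d = 1.

Enumerate all 2^4 = 16 messages m ∈ F_2^4.
For each, compute codeword c = mG in F_2^7, then tally its weight.
  m = 0000 → c = 0000000, weight = 0.
  m = 1000 → c = 0110111, weight = 5.
  m = 0100 → c = 1011100, weight = 4.
  m = 1100 → c = 1101011, weight = 5.
  m = 0010 → c = 1111100, weight = 5.
  m = 1010 → c = 1001011, weight = 4.
  m = 0110 → c = 0100000, weight = 1.
  m = 1110 → c = 0010111, weight = 4.
  m = 0001 → c = 1101101, weight = 5.
  m = 1001 → c = 1011010, weight = 4.
  m = 0101 → c = 0110001, weight = 3.
  m = 1101 → c = 0000110, weight = 2.
  m = 0011 → c = 0010001, weight = 2.
  m = 1011 → c = 0100110, weight = 3.
  m = 0111 → c = 1001101, weight = 4.
  m = 1111 → c = 1111010, weight = 5.
Tally weights:
  weight 0: 1 codewords.
  weight 1: 1 codewords.
  weight 2: 2 codewords.
  weight 3: 2 codewords.
  weight 4: 5 codewords.
  weight 5: 5 codewords.
Minimum distance d = smallest w > 0 with A_w > 0 = 1.
Sanity: Σ A_w = 16 = 2^4 = 16 ✓.


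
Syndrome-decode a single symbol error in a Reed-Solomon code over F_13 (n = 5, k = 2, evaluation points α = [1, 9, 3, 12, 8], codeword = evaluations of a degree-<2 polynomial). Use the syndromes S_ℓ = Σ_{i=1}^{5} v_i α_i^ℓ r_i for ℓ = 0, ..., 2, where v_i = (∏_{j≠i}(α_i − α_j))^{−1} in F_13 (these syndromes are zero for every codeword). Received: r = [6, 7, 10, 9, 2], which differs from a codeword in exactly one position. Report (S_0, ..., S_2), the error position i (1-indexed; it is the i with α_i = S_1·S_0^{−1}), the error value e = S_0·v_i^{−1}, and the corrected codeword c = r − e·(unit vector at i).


S = (12, 10, 4), error at position 3, error magnitude e = 7, c = [6, 7, 3, 9, 2].

Step 1: column multipliers v_i = (∏_{j≠i}(α_i − α_j))^{−1} mod 13.
  i = 1 (α = 1): (1−9)(1−3)(1−12)(1−8) = (−8)·(−2)·(−11)·(−7) = 1232 ≡ 10, so v_1 = 10^{−1} = 4 (mod 13).
  i = 2 (α = 9): (9−1)(9−3)(9−12)(9−8) = 8·6·(−3)·1 = −144 ≡ 12, so v_2 = 12^{−1} = 12 (mod 13).
  i = 3 (α = 3): (3−1)(3−9)(3−12)(3−8) = 2·(−6)·(−9)·(−5) = −540 ≡ 6, so v_3 = 6^{−1} = 11 (mod 13).
  i = 4 (α = 12): (12−1)(12−9)(12−3)(12−8) = 11·3·9·4 = 1188 ≡ 5, so v_4 = 5^{−1} = 8 (mod 13).
  i = 5 (α = 8): (8−1)(8−9)(8−3)(8−12) = 7·(−1)·5·(−4) = 140 ≡ 10, so v_5 = 10^{−1} = 4 (mod 13).
  v = [4, 12, 11, 8, 4].
Step 2: syndromes of r = [6, 7, 10, 9, 2] (all sums mod 13).
  S_0 = Σ v_i r_i = 4·6 + 12·7 + 11·10 + 8·9 + 4·2 = 298 ≡ 12.
  S_1 = Σ v_i α_i r_i = 4·1·6 + 12·9·7 + 11·3·10 + 8·12·9 + 4·8·2 = 2038 ≡ 10.
  α_i^2 mod 13 = [1, 3, 9, 1, 12].
  S_2 = Σ v_i α_i^2 r_i = 4·1·6 + 12·3·7 + 11·9·10 + 8·1·9 + 4·12·2 = 1434 ≡ 4.
  S = (12, 10, 4) ≠ 0, so r is not a codeword (an error is present).
Step 3: locate the error. For a single error e at position i, S_ℓ = v_i·e·α_i^ℓ, so α_err = S_1/S_0.
  S_0^{−1} = 12^{−1} = 12 (mod 13), so α_err = 10·12 = 120 ≡ 3 = α_3. Error position i = 3.
  Consistency check: S_2/S_1 = 4·4 = 16 ≡ 3 = α_err ✓ (single-error assumption holds).
Step 4: error magnitude e = S_0/v_3 = S_0·∏_{j≠3}(α_3 − α_j) = 12·6 = 72 ≡ 7 (mod 13).
Step 5: correct position 3: c_3 = r_3 − e = 10 − 7 ≡ 3 (mod 13). Hence c = [6, 7, 3, 9, 2].
  Check: interpolating c through the α_i gives m(x) = 1 + 5·x (degree < 2) with m(α_i) = c_i for every i, so c is indeed a codeword.


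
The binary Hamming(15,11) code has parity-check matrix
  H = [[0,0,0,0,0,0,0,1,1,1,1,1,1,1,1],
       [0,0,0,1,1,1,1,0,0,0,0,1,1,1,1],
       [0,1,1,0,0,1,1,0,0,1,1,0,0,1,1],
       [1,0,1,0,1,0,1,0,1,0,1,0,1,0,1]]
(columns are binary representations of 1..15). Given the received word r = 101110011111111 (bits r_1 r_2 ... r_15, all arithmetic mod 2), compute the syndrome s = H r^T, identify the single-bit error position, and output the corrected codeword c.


s = (0, 0, 1, 1)^T, error position = 3, corrected codeword c = 100110011111111

Compute s = H r^T mod 2 one row at a time:
  s_1 = 1 + 1 + 1 + 1 + 1 + 1 + 1 + 1 = 8 ≡ 0 (mod 2).
  s_2 = 1 + 1 + 0 + 0 + 1 + 1 + 1 + 1 = 6 ≡ 0 (mod 2).
  s_3 = 0 + 1 + 0 + 0 + 1 + 1 + 1 + 1 = 5 ≡ 1 (mod 2).
  s_4 = 1 + 1 + 1 + 0 + 1 + 1 + 1 + 1 = 7 ≡ 1 (mod 2).
s = (0, 0, 1, 1)^T — this equals column 3 of H (binary 0011), so error is at position 3.
Correct: flip bit 3 of r = 101110011111111 to get c = 100110011111111.


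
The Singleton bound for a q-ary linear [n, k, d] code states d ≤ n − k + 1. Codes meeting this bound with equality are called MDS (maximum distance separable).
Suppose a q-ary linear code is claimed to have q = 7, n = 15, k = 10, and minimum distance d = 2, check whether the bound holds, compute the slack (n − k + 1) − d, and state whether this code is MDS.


Singleton RHS = n − k + 1 = 6, slack = 4, bound satisfied, not MDS.

Singleton bound: d ≤ n − k + 1.
Here n = 15, k = 10, so n − k + 1 = 6.
Given d = 2, check d ≤ 6: YES.
Slack = (n − k + 1) − d = 4.
The code is NOT MDS (slack = 4 > 0).
Description: the claimed parameters are [15, 10, 2]_7; such a code would be non-MDS.


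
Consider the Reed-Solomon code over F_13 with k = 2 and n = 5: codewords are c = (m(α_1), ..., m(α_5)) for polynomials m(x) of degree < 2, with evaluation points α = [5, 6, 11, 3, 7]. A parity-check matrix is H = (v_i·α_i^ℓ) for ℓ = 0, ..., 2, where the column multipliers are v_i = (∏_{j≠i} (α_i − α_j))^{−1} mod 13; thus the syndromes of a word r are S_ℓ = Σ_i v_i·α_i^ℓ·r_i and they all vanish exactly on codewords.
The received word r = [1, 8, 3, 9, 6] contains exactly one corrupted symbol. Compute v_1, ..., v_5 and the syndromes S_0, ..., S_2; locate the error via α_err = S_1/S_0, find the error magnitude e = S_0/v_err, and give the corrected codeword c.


S = (12, 7, 3), error at position 2, error magnitude e = 11, c = [1, 10, 3, 9, 6].

Step 1: column multipliers v_i = (∏_{j≠i}(α_i − α_j))^{−1} mod 13.
  i = 1 (α = 5): (5−6)(5−11)(5−3)(5−7) = (−1)·(−6)·2·(−2) = −24 ≡ 2, so v_1 = 2^{−1} = 7 (mod 13).
  i = 2 (α = 6): (6−5)(6−11)(6−3)(6−7) = 1·(−5)·3·(−1) = 15 ≡ 2, so v_2 = 2^{−1} = 7 (mod 13).
  i = 3 (α = 11): (11−5)(11−6)(11−3)(11−7) = 6·5·8·4 = 960 ≡ 11, so v_3 = 11^{−1} = 6 (mod 13).
  i = 4 (α = 3): (3−5)(3−6)(3−11)(3−7) = (−2)·(−3)·(−8)·(−4) = 192 ≡ 10, so v_4 = 10^{−1} = 4 (mod 13).
  i = 5 (α = 7): (7−5)(7−6)(7−11)(7−3) = 2·1·(−4)·4 = −32 ≡ 7, so v_5 = 7^{−1} = 2 (mod 13).
  v = [7, 7, 6, 4, 2].
Step 2: syndromes of r = [1, 8, 3, 9, 6] (all sums mod 13).
  S_0 = Σ v_i r_i = 7·1 + 7·8 + 6·3 + 4·9 + 2·6 = 129 ≡ 12.
  S_1 = Σ v_i α_i r_i = 7·5·1 + 7·6·8 + 6·11·3 + 4·3·9 + 2·7·6 = 761 ≡ 7.
  α_i^2 mod 13 = [12, 10, 4, 9, 10].
  S_2 = Σ v_i α_i^2 r_i = 7·12·1 + 7·10·8 + 6·4·3 + 4·9·9 + 2·10·6 = 1160 ≡ 3.
  S = (12, 7, 3) ≠ 0, so r is not a codeword (an error is present).
Step 3: locate the error. For a single error e at position i, S_ℓ = v_i·e·α_i^ℓ, so α_err = S_1/S_0.
  S_0^{−1} = 12^{−1} = 12 (mod 13), so α_err = 7·12 = 84 ≡ 6 = α_2. Error position i = 2.
  Consistency check: S_2/S_1 = 3·2 = 6 ≡ 6 = α_err ✓ (single-error assumption holds).
Step 4: error magnitude e = S_0/v_2 = S_0·∏_{j≠2}(α_2 − α_j) = 12·2 = 24 ≡ 11 (mod 13).
Step 5: correct position 2: c_2 = r_2 − e = 8 − 11 ≡ 10 (mod 13). Hence c = [1, 10, 3, 9, 6].
  Check: interpolating c through the α_i gives m(x) = 8 + 9·x (degree < 2) with m(α_i) = c_i for every i, so c is indeed a codeword.


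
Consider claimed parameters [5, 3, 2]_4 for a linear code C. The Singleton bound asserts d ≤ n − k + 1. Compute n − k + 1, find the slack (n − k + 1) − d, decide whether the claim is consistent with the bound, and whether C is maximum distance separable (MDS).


Singleton RHS = n − k + 1 = 3, slack = 1, bound satisfied, not MDS.

Singleton bound: d ≤ n − k + 1.
Here n = 5, k = 3, so n − k + 1 = 3.
Given d = 2, check d ≤ 3: YES.
Slack = (n − k + 1) − d = 1.
The code is NOT MDS (slack = 1 > 0).
Description: the claimed parameters are [5, 3, 2]_4; such a code would be non-MDS.


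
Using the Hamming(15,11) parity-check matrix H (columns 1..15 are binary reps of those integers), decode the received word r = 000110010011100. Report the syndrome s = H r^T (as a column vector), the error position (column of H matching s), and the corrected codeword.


s = (0, 0, 1, 1)^T, error position = 3, corrected codeword c = 001110010011100

Compute s = H r^T mod 2 one row at a time:
  s_1 = 1 + 0 + 0 + 1 + 1 + 1 + 0 + 0 = 4 ≡ 0 (mod 2).
  s_2 = 1 + 1 + 0 + 0 + 1 + 1 + 0 + 0 = 4 ≡ 0 (mod 2).
  s_3 = 0 + 0 + 0 + 0 + 0 + 1 + 0 + 0 = 1 ≡ 1 (mod 2).
  s_4 = 0 + 0 + 1 + 0 + 0 + 1 + 1 + 0 = 3 ≡ 1 (mod 2).
s = (0, 0, 1, 1)^T — this equals column 3 of H (binary 0011), so error is at position 3.
Correct: flip bit 3 of r = 000110010011100 to get c = 001110010011100.


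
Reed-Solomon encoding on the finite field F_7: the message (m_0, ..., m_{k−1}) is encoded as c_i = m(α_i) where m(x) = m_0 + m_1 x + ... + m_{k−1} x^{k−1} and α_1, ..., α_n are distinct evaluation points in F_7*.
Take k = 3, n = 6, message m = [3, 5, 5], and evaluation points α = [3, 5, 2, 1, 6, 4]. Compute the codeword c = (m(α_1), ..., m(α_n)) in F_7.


c = [0, 6, 5, 6, 3, 5]

Message polynomial: m(x) = 3 + 5·x + 5·x^2 (mod 7).
For each evaluation point α_i, compute m(α_i) mod 7:
  α_1 = 3: Horner steps 5 → 6 → 0, so m(3) = 0.
  α_2 = 5: Horner steps 5 → 2 → 6, so m(5) = 6.
  α_3 = 2: Horner steps 5 → 1 → 5, so m(2) = 5.
  α_4 = 1: Horner steps 5 → 3 → 6, so m(1) = 6.
  α_5 = 6: Horner steps 5 → 0 → 3, so m(6) = 3.
  α_6 = 4: Horner steps 5 → 4 → 5, so m(4) = 5.
Codeword c = [0, 6, 5, 6, 3, 5] ∈ F_7^6.


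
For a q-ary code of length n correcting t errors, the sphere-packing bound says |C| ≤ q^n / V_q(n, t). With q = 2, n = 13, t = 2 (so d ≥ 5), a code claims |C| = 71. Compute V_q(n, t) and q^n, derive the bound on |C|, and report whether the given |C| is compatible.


V_q(n, t) = 92, q^n = 8192, Hamming bound = 89, |C| = 71 ≤ bound (satisfied).

Step 1: Compute V_q(n, t) = Σ_{j=0}^2 C(n, j) (q−1)^j.
  j = 0: C(13,0)·(1)^0 = 1·1 = 1.
  j = 1: C(13,1)·(1)^1 = 13·1 = 13.
  j = 2: C(13,2)·(1)^2 = 78·1 = 78.
  V_q(n, t) = 1 + 13 + 78 = 92.
Step 2: q^n = 2^13 = 8192.
Step 3: Hamming bound ⌊q^n / V_q(n,t)⌋ = ⌊8192/92⌋ = 89.
Step 4: Compare |C| = 71 to 89: satisfied.
The claimed |C| lies below the Hamming bound.


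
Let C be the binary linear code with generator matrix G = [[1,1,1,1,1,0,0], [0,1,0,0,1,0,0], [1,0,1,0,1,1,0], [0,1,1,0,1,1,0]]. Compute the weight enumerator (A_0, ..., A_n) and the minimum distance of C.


Weight distribution: A_0 = 1, A_2 = 4, A_3 = 6, A_4 = 3, A_5 = 2. Minimum distance d = 2.

Enumerate all 2^4 = 16 messages m ∈ F_2^4.
For each, compute codeword c = mG in F_2^7, then tally its weight.
  m = 0000 → c = 0000000, weight = 0.
  m = 1000 → c = 1111100, weight = 5.
  m = 0100 → c = 0100100, weight = 2.
  m = 1100 → c = 1011000, weight = 3.
  m = 0010 → c = 1010110, weight = 4.
  m = 1010 → c = 0101010, weight = 3.
  m = 0110 → c = 1110010, weight = 4.
  m = 1110 → c = 0001110, weight = 3.
  m = 0001 → c = 0110110, weight = 4.
  m = 1001 → c = 1001010, weight = 3.
  m = 0101 → c = 0010010, weight = 2.
  m = 1101 → c = 1101110, weight = 5.
  m = 0011 → c = 1100000, weight = 2.
  m = 1011 → c = 0011100, weight = 3.
  m = 0111 → c = 1000100, weight = 2.
  m = 1111 → c = 0111000, weight = 3.
Tally weights:
  weight 0: 1 codewords.
  weight 2: 4 codewords.
  weight 3: 6 codewords.
  weight 4: 3 codewords.
  weight 5: 2 codewords.
Minimum distance d = smallest w > 0 with A_w > 0 = 2.
Sanity: Σ A_w = 16 = 2^4 = 16 ✓.


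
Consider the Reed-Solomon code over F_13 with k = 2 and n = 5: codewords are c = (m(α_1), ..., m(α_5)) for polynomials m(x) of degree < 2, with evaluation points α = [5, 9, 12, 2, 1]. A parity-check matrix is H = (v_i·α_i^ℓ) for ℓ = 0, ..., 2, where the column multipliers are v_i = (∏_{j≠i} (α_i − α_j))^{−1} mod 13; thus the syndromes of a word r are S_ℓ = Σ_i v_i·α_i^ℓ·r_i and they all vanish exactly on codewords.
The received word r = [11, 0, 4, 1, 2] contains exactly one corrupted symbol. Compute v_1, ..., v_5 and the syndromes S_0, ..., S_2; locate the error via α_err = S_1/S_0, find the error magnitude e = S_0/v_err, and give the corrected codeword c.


S = (8, 7, 11), error at position 2, error magnitude e = 6, c = [11, 7, 4, 1, 2].

Step 1: column multipliers v_i = (∏_{j≠i}(α_i − α_j))^{−1} mod 13.
  i = 1 (α = 5): (5−9)(5−12)(5−2)(5−1) = (−4)·(−7)·3·4 = 336 ≡ 11, so v_1 = 11^{−1} = 6 (mod 13).
  i = 2 (α = 9): (9−5)(9−12)(9−2)(9−1) = 4·(−3)·7·8 = −672 ≡ 4, so v_2 = 4^{−1} = 10 (mod 13).
  i = 3 (α = 12): (12−5)(12−9)(12−2)(12−1) = 7·3·10·11 = 2310 ≡ 9, so v_3 = 9^{−1} = 3 (mod 13).
  i = 4 (α = 2): (2−5)(2−9)(2−12)(2−1) = (−3)·(−7)·(−10)·1 = −210 ≡ 11, so v_4 = 11^{−1} = 6 (mod 13).
  i = 5 (α = 1): (1−5)(1−9)(1−12)(1−2) = (−4)·(−8)·(−11)·(−1) = 352 ≡ 1, so v_5 = 1^{−1} = 1 (mod 13).
  v = [6, 10, 3, 6, 1].
Step 2: syndromes of r = [11, 0, 4, 1, 2] (all sums mod 13).
  S_0 = Σ v_i r_i = 6·11 + 10·0 + 3·4 + 6·1 + 1·2 = 86 ≡ 8.
  S_1 = Σ v_i α_i r_i = 6·5·11 + 10·9·0 + 3·12·4 + 6·2·1 + 1·1·2 = 488 ≡ 7.
  α_i^2 mod 13 = [12, 3, 1, 4, 1].
  S_2 = Σ v_i α_i^2 r_i = 6·12·11 + 10·3·0 + 3·1·4 + 6·4·1 + 1·1·2 = 830 ≡ 11.
  S = (8, 7, 11) ≠ 0, so r is not a codeword (an error is present).
Step 3: locate the error. For a single error e at position i, S_ℓ = v_i·e·α_i^ℓ, so α_err = S_1/S_0.
  S_0^{−1} = 8^{−1} = 5 (mod 13), so α_err = 7·5 = 35 ≡ 9 = α_2. Error position i = 2.
  Consistency check: S_2/S_1 = 11·2 = 22 ≡ 9 = α_err ✓ (single-error assumption holds).
Step 4: error magnitude e = S_0/v_2 = S_0·∏_{j≠2}(α_2 − α_j) = 8·4 = 32 ≡ 6 (mod 13).
Step 5: correct position 2: c_2 = r_2 − e = 0 − 6 ≡ 7 (mod 13). Hence c = [11, 7, 4, 1, 2].
  Check: interpolating c through the α_i gives m(x) = 3 + 12·x (degree < 2) with m(α_i) = c_i for every i, so c is indeed a codeword.


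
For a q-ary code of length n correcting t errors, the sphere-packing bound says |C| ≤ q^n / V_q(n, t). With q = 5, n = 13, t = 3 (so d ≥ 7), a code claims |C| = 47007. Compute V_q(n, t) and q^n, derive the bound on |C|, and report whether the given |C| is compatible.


V_q(n, t) = 19605, q^n = 1220703125, Hamming bound = 62264, |C| = 47007 ≤ bound (satisfied).

Step 1: Compute V_q(n, t) = Σ_{j=0}^3 C(n, j) (q−1)^j.
  j = 0: C(13,0)·(4)^0 = 1·1 = 1.
  j = 1: C(13,1)·(4)^1 = 13·4 = 52.
  j = 2: C(13,2)·(4)^2 = 78·16 = 1248.
  j = 3: C(13,3)·(4)^3 = 286·64 = 18304.
  V_q(n, t) = 1 + 52 + 1248 + 18304 = 19605.
Step 2: q^n = 5^13 = 1220703125.
Step 3: Hamming bound ⌊q^n / V_q(n,t)⌋ = ⌊1220703125/19605⌋ = 62264.
Step 4: Compare |C| = 47007 to 62264: satisfied.
The claimed |C| lies below the Hamming bound.


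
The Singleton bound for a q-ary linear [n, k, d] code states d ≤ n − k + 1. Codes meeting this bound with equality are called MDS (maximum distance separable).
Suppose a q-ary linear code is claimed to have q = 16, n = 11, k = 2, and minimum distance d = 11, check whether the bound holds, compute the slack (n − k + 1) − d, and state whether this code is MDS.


Singleton RHS = n − k + 1 = 10, slack = -1, bound violated (no such code; not MDS).

Singleton bound: d ≤ n − k + 1.
Here n = 11, k = 2, so n − k + 1 = 10.
Given d = 11, check d ≤ 10: NO.
Slack = (n − k + 1) − d = -1.
The slack is negative: d = 11 exceeds n − k + 1 = 10 by 1, so the Singleton bound is violated and no linear [11, 2, 11]_16 code can exist. In particular it is not MDS (MDS requires d = n − k + 1 exactly).
Description: the claimed parameters are [11, 2, 11]_16; such a code would be impossible (violates the Singleton bound).


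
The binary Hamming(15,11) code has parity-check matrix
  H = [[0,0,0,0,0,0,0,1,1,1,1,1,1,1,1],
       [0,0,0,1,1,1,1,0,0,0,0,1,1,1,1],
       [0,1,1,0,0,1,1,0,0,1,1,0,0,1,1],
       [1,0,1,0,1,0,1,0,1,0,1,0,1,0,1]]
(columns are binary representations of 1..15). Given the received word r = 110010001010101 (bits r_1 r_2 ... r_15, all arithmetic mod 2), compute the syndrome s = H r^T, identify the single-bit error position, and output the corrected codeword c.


s = (0, 1, 1, 0)^T, error position = 6, corrected codeword c = 110011001010101

Compute s = H r^T mod 2 one row at a time:
  s_1 = 0 + 1 + 0 + 1 + 0 + 1 + 0 + 1 = 4 ≡ 0 (mod 2).
  s_2 = 0 + 1 + 0 + 0 + 0 + 1 + 0 + 1 = 3 ≡ 1 (mod 2).
  s_3 = 1 + 0 + 0 + 0 + 0 + 1 + 0 + 1 = 3 ≡ 1 (mod 2).
  s_4 = 1 + 0 + 1 + 0 + 1 + 1 + 1 + 1 = 6 ≡ 0 (mod 2).
s = (0, 1, 1, 0)^T — this equals column 6 of H (binary 0110), so error is at position 6.
Correct: flip bit 6 of r = 110010001010101 to get c = 110011001010101.


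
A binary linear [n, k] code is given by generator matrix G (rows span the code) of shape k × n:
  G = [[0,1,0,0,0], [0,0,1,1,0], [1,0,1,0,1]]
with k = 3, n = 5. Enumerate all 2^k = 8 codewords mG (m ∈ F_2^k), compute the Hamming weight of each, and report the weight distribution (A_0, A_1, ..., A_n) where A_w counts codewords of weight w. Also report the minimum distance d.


Weight distribution: A_0 = 1, A_1 = 1, A_2 = 1, A_3 = 3, A_4 = 2. Minimum distance d = 1.

Enumerate all 2^3 = 8 messages m ∈ F_2^3.
For each, compute codeword c = mG in F_2^5, then tally its weight.
  m = 000 → c = 00000, weight = 0.
  m = 100 → c = 01000, weight = 1.
  m = 010 → c = 00110, weight = 2.
  m = 110 → c = 01110, weight = 3.
  m = 001 → c = 10101, weight = 3.
  m = 101 → c = 11101, weight = 4.
  m = 011 → c = 10011, weight = 3.
  m = 111 → c = 11011, weight = 4.
Tally weights:
  weight 0: 1 codewords.
  weight 1: 1 codewords.
  weight 2: 1 codewords.
  weight 3: 3 codewords.
  weight 4: 2 codewords.
Minimum distance d = smallest w > 0 with A_w > 0 = 1.
Sanity: Σ A_w = 8 = 2^3 = 8 ✓.


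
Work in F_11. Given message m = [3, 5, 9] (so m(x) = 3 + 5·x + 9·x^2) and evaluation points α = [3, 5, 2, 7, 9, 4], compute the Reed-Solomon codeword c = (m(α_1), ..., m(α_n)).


c = [0, 0, 5, 6, 7, 2]

Message polynomial: m(x) = 3 + 5·x + 9·x^2 (mod 11).
For each evaluation point α_i, compute m(α_i) mod 11:
  α_1 = 3: Horner steps 9 → 10 → 0, so m(3) = 0.
  α_2 = 5: Horner steps 9 → 6 → 0, so m(5) = 0.
  α_3 = 2: Horner steps 9 → 1 → 5, so m(2) = 5.
  α_4 = 7: Horner steps 9 → 2 → 6, so m(7) = 6.
  α_5 = 9: Horner steps 9 → 9 → 7, so m(9) = 7.
  α_6 = 4: Horner steps 9 → 8 → 2, so m(4) = 2.
Codeword c = [0, 0, 5, 6, 7, 2] ∈ F_11^6.


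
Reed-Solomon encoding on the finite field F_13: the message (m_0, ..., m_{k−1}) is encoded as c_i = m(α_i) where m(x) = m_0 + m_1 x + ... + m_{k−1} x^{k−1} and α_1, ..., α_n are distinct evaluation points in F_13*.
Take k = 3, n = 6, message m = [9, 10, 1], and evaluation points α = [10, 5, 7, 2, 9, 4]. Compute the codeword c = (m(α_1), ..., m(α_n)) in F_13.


c = [1, 6, 11, 7, 11, 0]

Message polynomial: m(x) = 9 + 10·x + 1·x^2 (mod 13).
For each evaluation point α_i, compute m(α_i) mod 13:
  α_1 = 10: Horner steps 1 → 7 → 1, so m(10) = 1.
  α_2 = 5: Horner steps 1 → 2 → 6, so m(5) = 6.
  α_3 = 7: Horner steps 1 → 4 → 11, so m(7) = 11.
  α_4 = 2: Horner steps 1 → 12 → 7, so m(2) = 7.
  α_5 = 9: Horner steps 1 → 6 → 11, so m(9) = 11.
  α_6 = 4: Horner steps 1 → 1 → 0, so m(4) = 0.
Codeword c = [1, 6, 11, 7, 11, 0] ∈ F_13^6.


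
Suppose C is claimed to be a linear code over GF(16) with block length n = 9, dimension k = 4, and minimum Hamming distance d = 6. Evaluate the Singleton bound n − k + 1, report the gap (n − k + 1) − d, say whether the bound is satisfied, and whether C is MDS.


Singleton RHS = n − k + 1 = 6, slack = 0, bound satisfied, MDS.

Singleton bound: d ≤ n − k + 1.
Here n = 9, k = 4, so n − k + 1 = 6.
Given d = 6, check d ≤ 6: YES.
Slack = (n − k + 1) − d = 0.
The code is MDS (slack = 0).
Description: the claimed parameters are [9, 4, 6]_16; such a code would be MDS (meets Singleton bound).


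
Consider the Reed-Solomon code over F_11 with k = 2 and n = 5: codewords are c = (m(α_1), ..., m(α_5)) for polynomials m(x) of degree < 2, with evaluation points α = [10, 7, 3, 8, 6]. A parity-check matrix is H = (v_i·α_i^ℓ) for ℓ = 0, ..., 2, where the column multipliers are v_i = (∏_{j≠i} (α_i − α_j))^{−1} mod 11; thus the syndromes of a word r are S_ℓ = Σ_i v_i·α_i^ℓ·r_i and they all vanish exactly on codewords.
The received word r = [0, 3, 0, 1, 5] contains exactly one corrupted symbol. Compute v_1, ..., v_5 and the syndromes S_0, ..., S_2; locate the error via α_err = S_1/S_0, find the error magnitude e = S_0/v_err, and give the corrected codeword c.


S = (1, 10, 1), error at position 1, error magnitude e = 3, c = [8, 3, 0, 1, 5].

Step 1: column multipliers v_i = (∏_{j≠i}(α_i − α_j))^{−1} mod 11.
  i = 1 (α = 10): (10−7)(10−3)(10−8)(10−6) = 3·7·2·4 = 168 ≡ 3, so v_1 = 3^{−1} = 4 (mod 11).
  i = 2 (α = 7): (7−10)(7−3)(7−8)(7−6) = (−3)·4·(−1)·1 = 12 ≡ 1, so v_2 = 1^{−1} = 1 (mod 11).
  i = 3 (α = 3): (3−10)(3−7)(3−8)(3−6) = (−7)·(−4)·(−5)·(−3) = 420 ≡ 2, so v_3 = 2^{−1} = 6 (mod 11).
  i = 4 (α = 8): (8−10)(8−7)(8−3)(8−6) = (−2)·1·5·2 = −20 ≡ 2, so v_4 = 2^{−1} = 6 (mod 11).
  i = 5 (α = 6): (6−10)(6−7)(6−3)(6−8) = (−4)·(−1)·3·(−2) = −24 ≡ 9, so v_5 = 9^{−1} = 5 (mod 11).
  v = [4, 1, 6, 6, 5].
Step 2: syndromes of r = [0, 3, 0, 1, 5] (all sums mod 11).
  S_0 = Σ v_i r_i = 4·0 + 1·3 + 6·0 + 6·1 + 5·5 = 34 ≡ 1.
  S_1 = Σ v_i α_i r_i = 4·10·0 + 1·7·3 + 6·3·0 + 6·8·1 + 5·6·5 = 219 ≡ 10.
  α_i^2 mod 11 = [1, 5, 9, 9, 3].
  S_2 = Σ v_i α_i^2 r_i = 4·1·0 + 1·5·3 + 6·9·0 + 6·9·1 + 5·3·5 = 144 ≡ 1.
  S = (1, 10, 1) ≠ 0, so r is not a codeword (an error is present).
Step 3: locate the error. For a single error e at position i, S_ℓ = v_i·e·α_i^ℓ, so α_err = S_1/S_0.
  S_0^{−1} = 1^{−1} = 1 (mod 11), so α_err = 10·1 = 10 ≡ 10 = α_1. Error position i = 1.
  Consistency check: S_2/S_1 = 1·10 = 10 ≡ 10 = α_err ✓ (single-error assumption holds).
Step 4: error magnitude e = S_0/v_1 = S_0·∏_{j≠1}(α_1 − α_j) = 1·3 = 3 ≡ 3 (mod 11).
Step 5: correct position 1: c_1 = r_1 − e = 0 − 3 ≡ 8 (mod 11). Hence c = [8, 3, 0, 1, 5].
  Check: interpolating c through the α_i gives m(x) = 6 + 9·x (degree < 2) with m(α_i) = c_i for every i, so c is indeed a codeword.


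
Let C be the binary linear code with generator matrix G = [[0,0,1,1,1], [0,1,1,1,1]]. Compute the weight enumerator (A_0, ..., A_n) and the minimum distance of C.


Weight distribution: A_0 = 1, A_1 = 1, A_3 = 1, A_4 = 1. Minimum distance d = 1.

Enumerate all 2^2 = 4 messages m ∈ F_2^2.
For each, compute codeword c = mG in F_2^5, then tally its weight.
  m = 00 → c = 00000, weight = 0.
  m = 10 → c = 00111, weight = 3.
  m = 01 → c = 01111, weight = 4.
  m = 11 → c = 01000, weight = 1.
Tally weights:
  weight 0: 1 codewords.
  weight 1: 1 codewords.
  weight 3: 1 codewords.
  weight 4: 1 codewords.
Minimum distance d = smallest w > 0 with A_w > 0 = 1.
Sanity: Σ A_w = 4 = 2^2 = 4 ✓.


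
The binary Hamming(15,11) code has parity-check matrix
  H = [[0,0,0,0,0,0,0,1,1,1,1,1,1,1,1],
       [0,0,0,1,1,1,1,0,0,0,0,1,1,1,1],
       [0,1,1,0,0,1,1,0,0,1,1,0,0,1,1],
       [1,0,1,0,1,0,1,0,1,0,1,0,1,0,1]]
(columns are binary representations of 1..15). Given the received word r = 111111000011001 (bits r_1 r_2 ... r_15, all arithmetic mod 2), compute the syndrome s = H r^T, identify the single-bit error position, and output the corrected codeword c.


s = (1, 1, 1, 1)^T, error position = 15, corrected codeword c = 111111000011000

Compute s = H r^T mod 2 one row at a time:
  s_1 = 0 + 0 + 0 + 1 + 1 + 0 + 0 + 1 = 3 ≡ 1 (mod 2).
  s_2 = 1 + 1 + 1 + 0 + 1 + 0 + 0 + 1 = 5 ≡ 1 (mod 2).
  s_3 = 1 + 1 + 1 + 0 + 0 + 1 + 0 + 1 = 5 ≡ 1 (mod 2).
  s_4 = 1 + 1 + 1 + 0 + 0 + 1 + 0 + 1 = 5 ≡ 1 (mod 2).
s = (1, 1, 1, 1)^T — this equals column 15 of H (binary 1111), so error is at position 15.
Correct: flip bit 15 of r = 111111000011001 to get c = 111111000011000.


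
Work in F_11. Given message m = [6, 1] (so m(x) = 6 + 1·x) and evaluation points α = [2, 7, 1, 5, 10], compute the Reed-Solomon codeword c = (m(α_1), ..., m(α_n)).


c = [8, 2, 7, 0, 5]

Message polynomial: m(x) = 6 + 1·x (mod 11).
For each evaluation point α_i, compute m(α_i) mod 11:
  α_1 = 2: Horner steps 1 → 8, so m(2) = 8.
  α_2 = 7: Horner steps 1 → 2, so m(7) = 2.
  α_3 = 1: Horner steps 1 → 7, so m(1) = 7.
  α_4 = 5: Horner steps 1 → 0, so m(5) = 0.
  α_5 = 10: Horner steps 1 → 5, so m(10) = 5.
Codeword c = [8, 2, 7, 0, 5] ∈ F_11^5.


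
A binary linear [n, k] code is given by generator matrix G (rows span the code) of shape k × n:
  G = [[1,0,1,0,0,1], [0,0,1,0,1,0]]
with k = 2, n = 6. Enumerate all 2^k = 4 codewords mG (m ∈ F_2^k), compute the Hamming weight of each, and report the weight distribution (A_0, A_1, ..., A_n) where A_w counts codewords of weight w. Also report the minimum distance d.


Weight distribution: A_0 = 1, A_2 = 1, A_3 = 2. Minimum distance d = 2.

Enumerate all 2^2 = 4 messages m ∈ F_2^2.
For each, compute codeword c = mG in F_2^6, then tally its weight.
  m = 00 → c = 000000, weight = 0.
  m = 10 → c = 101001, weight = 3.
  m = 01 → c = 001010, weight = 2.
  m = 11 → c = 100011, weight = 3.
Tally weights:
  weight 0: 1 codewords.
  weight 2: 1 codewords.
  weight 3: 2 codewords.
Minimum distance d = smallest w > 0 with A_w > 0 = 2.
Sanity: Σ A_w = 4 = 2^2 = 4 ✓.


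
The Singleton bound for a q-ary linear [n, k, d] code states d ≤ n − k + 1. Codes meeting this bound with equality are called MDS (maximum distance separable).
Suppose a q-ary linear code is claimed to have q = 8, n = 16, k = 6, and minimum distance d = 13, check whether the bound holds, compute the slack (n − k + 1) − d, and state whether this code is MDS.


Singleton RHS = n − k + 1 = 11, slack = -2, bound violated (no such code; not MDS).

Singleton bound: d ≤ n − k + 1.
Here n = 16, k = 6, so n − k + 1 = 11.
Given d = 13, check d ≤ 11: NO.
Slack = (n − k + 1) − d = -2.
The slack is negative: d = 13 exceeds n − k + 1 = 11 by 2, so the Singleton bound is violated and no linear [16, 6, 13]_8 code can exist. In particular it is not MDS (MDS requires d = n − k + 1 exactly).
Description: the claimed parameters are [16, 6, 13]_8; such a code would be impossible (violates the Singleton bound).


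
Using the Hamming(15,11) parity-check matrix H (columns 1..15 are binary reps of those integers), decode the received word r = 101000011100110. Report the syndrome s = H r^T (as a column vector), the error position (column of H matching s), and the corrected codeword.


s = (1, 0, 1, 0)^T, error position = 10, corrected codeword c = 101000011000110

Compute s = H r^T mod 2 one row at a time:
  s_1 = 1 + 1 + 1 + 0 + 0 + 1 + 1 + 0 = 5 ≡ 1 (mod 2).
  s_2 = 0 + 0 + 0 + 0 + 0 + 1 + 1 + 0 = 2 ≡ 0 (mod 2).
  s_3 = 0 + 1 + 0 + 0 + 1 + 0 + 1 + 0 = 3 ≡ 1 (mod 2).
  s_4 = 1 + 1 + 0 + 0 + 1 + 0 + 1 + 0 = 4 ≡ 0 (mod 2).
s = (1, 0, 1, 0)^T — this equals column 10 of H (binary 1010), so error is at position 10.
Correct: flip bit 10 of r = 101000011100110 to get c = 101000011000110.


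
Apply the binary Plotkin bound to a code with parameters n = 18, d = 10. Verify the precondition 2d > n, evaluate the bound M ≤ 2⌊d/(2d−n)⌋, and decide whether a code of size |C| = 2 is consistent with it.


Plotkin bound M ≤ 10; given |C| = 2 ≤ bound (satisfied).

Check applicability: 2d = 20, n = 18.
2d − n = 2 > 0, so Plotkin applies.
Compute d/(2d−n) = 10/2 ≈ 5.0000.
⌊d/(2d−n)⌋ = 5.
Plotkin bound: M ≤ 2·5 = 10.
Given |C| = 2, check: satisfied.
This |C| is below the Plotkin bound.


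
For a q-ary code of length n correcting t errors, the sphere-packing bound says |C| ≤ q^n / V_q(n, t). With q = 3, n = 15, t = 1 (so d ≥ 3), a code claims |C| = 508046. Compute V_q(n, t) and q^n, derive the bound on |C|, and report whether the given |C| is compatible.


V_q(n, t) = 31, q^n = 14348907, Hamming bound = 462867, |C| = 508046 > bound (violated).

Step 1: Compute V_q(n, t) = Σ_{j=0}^1 C(n, j) (q−1)^j.
  j = 0: C(15,0)·(2)^0 = 1·1 = 1.
  j = 1: C(15,1)·(2)^1 = 15·2 = 30.
  V_q(n, t) = 1 + 30 = 31.
Step 2: q^n = 3^15 = 14348907.
Step 3: Hamming bound ⌊q^n / V_q(n,t)⌋ = ⌊14348907/31⌋ = 462867.
Step 4: Compare |C| = 508046 to 462867: violated.
The claimed |C| lies above the Hamming bound, so no 3-ary code of length 15 with d ≥ 3 can have 508046 codewords.


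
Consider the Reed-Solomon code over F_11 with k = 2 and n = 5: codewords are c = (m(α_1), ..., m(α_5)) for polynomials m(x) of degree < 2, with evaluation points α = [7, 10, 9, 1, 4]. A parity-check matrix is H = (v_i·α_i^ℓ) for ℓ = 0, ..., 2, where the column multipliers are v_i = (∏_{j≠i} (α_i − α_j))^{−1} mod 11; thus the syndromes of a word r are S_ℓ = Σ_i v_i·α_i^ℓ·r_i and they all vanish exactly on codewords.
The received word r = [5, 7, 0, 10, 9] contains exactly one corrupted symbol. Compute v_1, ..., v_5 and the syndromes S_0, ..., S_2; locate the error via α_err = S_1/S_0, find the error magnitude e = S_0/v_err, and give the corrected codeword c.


S = (7, 5, 2), error at position 1, error magnitude e = 8, c = [8, 7, 0, 10, 9].

Step 1: column multipliers v_i = (∏_{j≠i}(α_i − α_j))^{−1} mod 11.
  i = 1 (α = 7): (7−10)(7−9)(7−1)(7−4) = (−3)·(−2)·6·3 = 108 ≡ 9, so v_1 = 9^{−1} = 5 (mod 11).
  i = 2 (α = 10): (10−7)(10−9)(10−1)(10−4) = 3·1·9·6 = 162 ≡ 8, so v_2 = 8^{−1} = 7 (mod 11).
  i = 3 (α = 9): (9−7)(9−10)(9−1)(9−4) = 2·(−1)·8·5 = −80 ≡ 8, so v_3 = 8^{−1} = 7 (mod 11).
  i = 4 (α = 1): (1−7)(1−10)(1−9)(1−4) = (−6)·(−9)·(−8)·(−3) = 1296 ≡ 9, so v_4 = 9^{−1} = 5 (mod 11).
  i = 5 (α = 4): (4−7)(4−10)(4−9)(4−1) = (−3)·(−6)·(−5)·3 = −270 ≡ 5, so v_5 = 5^{−1} = 9 (mod 11).
  v = [5, 7, 7, 5, 9].
Step 2: syndromes of r = [5, 7, 0, 10, 9] (all sums mod 11).
  S_0 = Σ v_i r_i = 5·5 + 7·7 + 7·0 + 5·10 + 9·9 = 205 ≡ 7.
  S_1 = Σ v_i α_i r_i = 5·7·5 + 7·10·7 + 7·9·0 + 5·1·10 + 9·4·9 = 1039 ≡ 5.
  α_i^2 mod 11 = [5, 1, 4, 1, 5].
  S_2 = Σ v_i α_i^2 r_i = 5·5·5 + 7·1·7 + 7·4·0 + 5·1·10 + 9·5·9 = 629 ≡ 2.
  S = (7, 5, 2) ≠ 0, so r is not a codeword (an error is present).
Step 3: locate the error. For a single error e at position i, S_ℓ = v_i·e·α_i^ℓ, so α_err = S_1/S_0.
  S_0^{−1} = 7^{−1} = 8 (mod 11), so α_err = 5·8 = 40 ≡ 7 = α_1. Error position i = 1.
  Consistency check: S_2/S_1 = 2·9 = 18 ≡ 7 = α_err ✓ (single-error assumption holds).
Step 4: error magnitude e = S_0/v_1 = S_0·∏_{j≠1}(α_1 − α_j) = 7·9 = 63 ≡ 8 (mod 11).
Step 5: correct position 1: c_1 = r_1 − e = 5 − 8 ≡ 8 (mod 11). Hence c = [8, 7, 0, 10, 9].
  Check: interpolating c through the α_i gives m(x) = 3 + 7·x (degree < 2) with m(α_i) = c_i for every i, so c is indeed a codeword.


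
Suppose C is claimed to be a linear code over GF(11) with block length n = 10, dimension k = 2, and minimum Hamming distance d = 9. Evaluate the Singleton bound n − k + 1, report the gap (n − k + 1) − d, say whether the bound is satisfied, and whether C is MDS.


Singleton RHS = n − k + 1 = 9, slack = 0, bound satisfied, MDS.

Singleton bound: d ≤ n − k + 1.
Here n = 10, k = 2, so n − k + 1 = 9.
Given d = 9, check d ≤ 9: YES.
Slack = (n − k + 1) − d = 0.
The code is MDS (slack = 0).
Description: the claimed parameters are [10, 2, 9]_11; such a code would be MDS (meets Singleton bound).


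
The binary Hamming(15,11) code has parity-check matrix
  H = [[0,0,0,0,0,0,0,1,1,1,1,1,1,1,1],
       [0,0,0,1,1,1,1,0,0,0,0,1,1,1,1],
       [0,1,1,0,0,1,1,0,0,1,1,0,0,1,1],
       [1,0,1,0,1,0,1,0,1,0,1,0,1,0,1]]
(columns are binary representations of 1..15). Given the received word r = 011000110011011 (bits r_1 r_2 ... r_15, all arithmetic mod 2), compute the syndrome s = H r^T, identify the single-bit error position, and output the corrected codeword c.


s = (1, 0, 0, 0)^T, error position = 8, corrected codeword c = 011000100011011

Compute s = H r^T mod 2 one row at a time:
  s_1 = 1 + 0 + 0 + 1 + 1 + 0 + 1 + 1 = 5 ≡ 1 (mod 2).
  s_2 = 0 + 0 + 0 + 1 + 1 + 0 + 1 + 1 = 4 ≡ 0 (mod 2).
  s_3 = 1 + 1 + 0 + 1 + 0 + 1 + 1 + 1 = 6 ≡ 0 (mod 2).
  s_4 = 0 + 1 + 0 + 1 + 0 + 1 + 0 + 1 = 4 ≡ 0 (mod 2).
s = (1, 0, 0, 0)^T — this equals column 8 of H (binary 1000), so error is at position 8.
Correct: flip bit 8 of r = 011000110011011 to get c = 011000100011011.


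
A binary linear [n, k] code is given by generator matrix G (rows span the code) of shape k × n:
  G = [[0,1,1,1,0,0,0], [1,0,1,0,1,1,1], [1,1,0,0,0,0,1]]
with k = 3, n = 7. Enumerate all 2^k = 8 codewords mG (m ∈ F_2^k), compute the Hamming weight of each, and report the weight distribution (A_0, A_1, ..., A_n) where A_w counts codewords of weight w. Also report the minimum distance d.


Weight distribution: A_0 = 1, A_3 = 3, A_4 = 2, A_5 = 1, A_6 = 1. Minimum distance d = 3.

Enumerate all 2^3 = 8 messages m ∈ F_2^3.
For each, compute codeword c = mG in F_2^7, then tally its weight.
  m = 000 → c = 0000000, weight = 0.
  m = 100 → c = 0111000, weight = 3.
  m = 010 → c = 1010111, weight = 5.
  m = 110 → c = 1101111, weight = 6.
  m = 001 → c = 1100001, weight = 3.
  m = 101 → c = 1011001, weight = 4.
  m = 011 → c = 0110110, weight = 4.
  m = 111 → c = 0001110, weight = 3.
Tally weights:
  weight 0: 1 codewords.
  weight 3: 3 codewords.
  weight 4: 2 codewords.
  weight 5: 1 codewords.
  weight 6: 1 codewords.
Minimum distance d = smallest w > 0 with A_w > 0 = 3.
Sanity: Σ A_w = 8 = 2^3 = 8 ✓.


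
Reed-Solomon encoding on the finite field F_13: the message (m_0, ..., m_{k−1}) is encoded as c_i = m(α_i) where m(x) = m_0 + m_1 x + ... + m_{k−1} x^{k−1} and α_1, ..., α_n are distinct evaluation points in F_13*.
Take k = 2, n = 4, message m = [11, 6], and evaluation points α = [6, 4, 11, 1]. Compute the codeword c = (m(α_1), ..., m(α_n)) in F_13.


c = [8, 9, 12, 4]

Message polynomial: m(x) = 11 + 6·x (mod 13).
For each evaluation point α_i, compute m(α_i) mod 13:
  α_1 = 6: Horner steps 6 → 8, so m(6) = 8.
  α_2 = 4: Horner steps 6 → 9, so m(4) = 9.
  α_3 = 11: Horner steps 6 → 12, so m(11) = 12.
  α_4 = 1: Horner steps 6 → 4, so m(1) = 4.
Codeword c = [8, 9, 12, 4] ∈ F_13^4.


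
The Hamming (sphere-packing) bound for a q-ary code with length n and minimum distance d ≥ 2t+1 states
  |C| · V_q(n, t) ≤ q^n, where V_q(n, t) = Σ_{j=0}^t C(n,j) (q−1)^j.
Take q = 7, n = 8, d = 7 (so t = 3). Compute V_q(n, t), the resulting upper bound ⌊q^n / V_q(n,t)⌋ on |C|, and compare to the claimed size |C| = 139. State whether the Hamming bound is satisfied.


V_q(n, t) = 13153, q^n = 5764801, Hamming bound = 438, |C| = 139 ≤ bound (satisfied).

Step 1: Compute V_q(n, t) = Σ_{j=0}^3 C(n, j) (q−1)^j.
  j = 0: C(8,0)·(6)^0 = 1·1 = 1.
  j = 1: C(8,1)·(6)^1 = 8·6 = 48.
  j = 2: C(8,2)·(6)^2 = 28·36 = 1008.
  j = 3: C(8,3)·(6)^3 = 56·216 = 12096.
  V_q(n, t) = 1 + 48 + 1008 + 12096 = 13153.
Step 2: q^n = 7^8 = 5764801.
Step 3: Hamming bound ⌊q^n / V_q(n,t)⌋ = ⌊5764801/13153⌋ = 438.
Step 4: Compare |C| = 139 to 438: satisfied.
The claimed |C| lies below the Hamming bound.


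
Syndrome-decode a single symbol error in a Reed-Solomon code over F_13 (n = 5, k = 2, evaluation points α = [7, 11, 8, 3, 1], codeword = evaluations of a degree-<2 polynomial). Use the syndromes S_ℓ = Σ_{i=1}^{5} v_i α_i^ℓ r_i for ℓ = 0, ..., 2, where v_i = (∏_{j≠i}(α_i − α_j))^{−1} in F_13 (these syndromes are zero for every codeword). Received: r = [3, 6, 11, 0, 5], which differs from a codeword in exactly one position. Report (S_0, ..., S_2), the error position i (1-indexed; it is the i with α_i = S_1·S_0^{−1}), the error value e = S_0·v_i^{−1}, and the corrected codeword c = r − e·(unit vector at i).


S = (9, 7, 4), error at position 3, error magnitude e = 4, c = [3, 6, 7, 0, 5].

Step 1: column multipliers v_i = (∏_{j≠i}(α_i − α_j))^{−1} mod 13.
  i = 1 (α = 7): (7−11)(7−8)(7−3)(7−1) = (−4)·(−1)·4·6 = 96 ≡ 5, so v_1 = 5^{−1} = 8 (mod 13).
  i = 2 (α = 11): (11−7)(11−8)(11−3)(11−1) = 4·3·8·10 = 960 ≡ 11, so v_2 = 11^{−1} = 6 (mod 13).
  i = 3 (α = 8): (8−7)(8−11)(8−3)(8−1) = 1·(−3)·5·7 = −105 ≡ 12, so v_3 = 12^{−1} = 12 (mod 13).
  i = 4 (α = 3): (3−7)(3−11)(3−8)(3−1) = (−4)·(−8)·(−5)·2 = −320 ≡ 5, so v_4 = 5^{−1} = 8 (mod 13).
  i = 5 (α = 1): (1−7)(1−11)(1−8)(1−3) = (−6)·(−10)·(−7)·(−2) = 840 ≡ 8, so v_5 = 8^{−1} = 5 (mod 13).
  v = [8, 6, 12, 8, 5].
Step 2: syndromes of r = [3, 6, 11, 0, 5] (all sums mod 13).
  S_0 = Σ v_i r_i = 8·3 + 6·6 + 12·11 + 8·0 + 5·5 = 217 ≡ 9.
  S_1 = Σ v_i α_i r_i = 8·7·3 + 6·11·6 + 12·8·11 + 8·3·0 + 5·1·5 = 1645 ≡ 7.
  α_i^2 mod 13 = [10, 4, 12, 9, 1].
  S_2 = Σ v_i α_i^2 r_i = 8·10·3 + 6·4·6 + 12·12·11 + 8·9·0 + 5·1·5 = 1993 ≡ 4.
  S = (9, 7, 4) ≠ 0, so r is not a codeword (an error is present).
Step 3: locate the error. For a single error e at position i, S_ℓ = v_i·e·α_i^ℓ, so α_err = S_1/S_0.
  S_0^{−1} = 9^{−1} = 3 (mod 13), so α_err = 7·3 = 21 ≡ 8 = α_3. Error position i = 3.
  Consistency check: S_2/S_1 = 4·2 = 8 ≡ 8 = α_err ✓ (single-error assumption holds).
Step 4: error magnitude e = S_0/v_3 = S_0·∏_{j≠3}(α_3 − α_j) = 9·12 = 108 ≡ 4 (mod 13).
Step 5: correct position 3: c_3 = r_3 − e = 11 − 4 ≡ 7 (mod 13). Hence c = [3, 6, 7, 0, 5].
  Check: interpolating c through the α_i gives m(x) = 1 + 4·x (degree < 2) with m(α_i) = c_i for every i, so c is indeed a codeword.
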